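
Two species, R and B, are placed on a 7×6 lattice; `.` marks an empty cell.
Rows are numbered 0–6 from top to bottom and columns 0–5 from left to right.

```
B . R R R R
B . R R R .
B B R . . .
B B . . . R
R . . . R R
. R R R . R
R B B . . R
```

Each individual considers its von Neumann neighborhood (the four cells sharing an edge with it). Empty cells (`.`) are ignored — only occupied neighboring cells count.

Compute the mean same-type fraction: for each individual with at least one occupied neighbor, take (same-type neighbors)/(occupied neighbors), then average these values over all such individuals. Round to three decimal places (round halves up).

0.801

(0,0)B 1/1
(0,2)R 2/2
(0,3)R 3/3
(0,4)R 3/3
(0,5)R 1/1
(1,0)B 2/2
(1,2)R 3/3
(1,3)R 3/3
(1,4)R 2/2
(2,0)B 3/3
(2,1)B 2/3
(2,2)R 1/2
(3,0)B 2/3
(3,1)B 2/2
(3,5)R 1/1
(4,0)R 0/1
(4,4)R 1/1
(4,5)R 3/3
(5,1)R 1/2
(5,2)R 2/3
(5,3)R 1/1
(5,5)R 2/2
(6,0)R 0/1
(6,1)B 1/3
(6,2)B 1/2
(6,5)R 1/1
Sum over 26 individuals: 1/1 + 2/2 + 3/3 + 3/3 + 1/1 + 2/2 + 3/3 + 3/3 + 2/2 + 3/3 + 2/3 + 1/2 + 2/3 + 2/2 + 1/1 + 0/1 + 1/1 + 3/3 + 1/2 + 2/3 + 1/1 + 2/2 + 0/1 + 1/3 + 1/2 + 1/1 = 125/6; mean = 125/6 ÷ 26 = 125/156 = 0.801282… → 0.801.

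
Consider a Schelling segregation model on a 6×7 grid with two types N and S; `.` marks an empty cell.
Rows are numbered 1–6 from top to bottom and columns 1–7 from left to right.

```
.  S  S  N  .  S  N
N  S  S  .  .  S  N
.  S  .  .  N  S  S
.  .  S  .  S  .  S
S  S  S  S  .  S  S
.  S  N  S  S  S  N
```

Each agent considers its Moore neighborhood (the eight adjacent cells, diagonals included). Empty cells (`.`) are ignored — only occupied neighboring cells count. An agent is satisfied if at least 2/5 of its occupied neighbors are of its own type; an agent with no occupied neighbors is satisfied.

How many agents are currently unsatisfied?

8

(1,2)S 3/4 ✓
(1,3)S 3/4 ✓
(1,4)N 0/2 ✗
(1,6)S 1/3 ✗
(1,7)N 1/3 ✗
(2,1)N 0/3 ✗
(2,2)S 4/5 ✓
(2,3)S 4/5 ✓
(2,6)S 3/6 ✓
(2,7)N 1/5 ✗
(3,2)S 3/4 ✓
(3,5)N 0/3 ✗
(3,6)S 4/6 ✓
(3,7)S 3/4 ✓
(4,3)S 4/4 ✓
(4,5)S 3/4 ✓
(4,7)S 4/4 ✓
(5,1)S 2/2 ✓
(5,2)S 4/5 ✓
(5,3)S 5/6 ✓
(5,4)S 5/6 ✓
(5,6)S 5/6 ✓
(5,7)S 3/4 ✓
(6,2)S 3/4 ✓
(6,3)N 0/5 ✗
(6,4)S 3/4 ✓
(6,5)S 4/4 ✓
(6,6)S 3/4 ✓
(6,7)N 0/3 ✗
Unsatisfied: (1,4), (1,6), (1,7), (2,1), (2,7), (3,5), (6,3), (6,7) — 8 in total.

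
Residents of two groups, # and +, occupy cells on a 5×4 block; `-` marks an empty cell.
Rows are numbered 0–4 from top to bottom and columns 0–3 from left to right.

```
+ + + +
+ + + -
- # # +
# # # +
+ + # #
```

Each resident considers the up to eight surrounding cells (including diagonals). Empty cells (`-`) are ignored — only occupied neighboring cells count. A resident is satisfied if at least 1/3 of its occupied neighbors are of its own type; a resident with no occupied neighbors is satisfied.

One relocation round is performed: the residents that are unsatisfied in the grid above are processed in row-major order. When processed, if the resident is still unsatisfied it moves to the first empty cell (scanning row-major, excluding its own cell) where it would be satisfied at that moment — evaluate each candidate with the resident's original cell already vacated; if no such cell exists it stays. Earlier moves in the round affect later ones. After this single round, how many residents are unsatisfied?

1

Initially unsatisfied (in order): (3,3), (4,1).
  (3,3) → (1,3).
  (4,1) → (2,0).
Resulting grid:
+ + + +
+ + + +
+ # # +
# # # -
+ - # #
Unsatisfied now: (4,0).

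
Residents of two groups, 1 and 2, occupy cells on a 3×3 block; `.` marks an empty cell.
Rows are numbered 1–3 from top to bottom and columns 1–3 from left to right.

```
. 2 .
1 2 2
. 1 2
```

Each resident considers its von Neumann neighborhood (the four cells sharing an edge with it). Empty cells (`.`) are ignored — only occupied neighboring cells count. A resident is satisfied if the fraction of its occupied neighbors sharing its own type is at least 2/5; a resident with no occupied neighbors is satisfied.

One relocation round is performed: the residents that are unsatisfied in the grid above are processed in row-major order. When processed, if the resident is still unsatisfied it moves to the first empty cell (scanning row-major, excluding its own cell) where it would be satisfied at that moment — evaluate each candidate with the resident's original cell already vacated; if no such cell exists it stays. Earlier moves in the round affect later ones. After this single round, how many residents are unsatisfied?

0

Initially unsatisfied (in order): (2,1), (3,2).
  (2,1) → (3,1).
  (3,2) → (2,1).
Resulting grid:
. 2 .
1 2 2
1 . 2
All satisfied now.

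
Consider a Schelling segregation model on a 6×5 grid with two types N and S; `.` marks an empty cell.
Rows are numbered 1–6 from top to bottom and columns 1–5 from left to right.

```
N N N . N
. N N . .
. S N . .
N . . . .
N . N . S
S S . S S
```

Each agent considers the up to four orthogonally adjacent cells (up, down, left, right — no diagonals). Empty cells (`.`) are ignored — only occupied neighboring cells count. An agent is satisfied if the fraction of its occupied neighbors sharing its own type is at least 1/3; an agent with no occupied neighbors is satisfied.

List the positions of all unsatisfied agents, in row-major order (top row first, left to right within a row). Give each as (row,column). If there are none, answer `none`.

(3,2)

(1,1)N 1/1 ✓
(1,2)N 3/3 ✓
(1,3)N 2/2 ✓
(1,5)N 0/0 ✓
(2,2)N 2/3 ✓
(2,3)N 3/3 ✓
(3,2)S 0/2 ✗
(3,3)N 1/2 ✓
(4,1)N 1/1 ✓
(5,1)N 1/2 ✓
(5,3)N 0/0 ✓
(5,5)S 1/1 ✓
(6,1)S 1/2 ✓
(6,2)S 1/1 ✓
(6,4)S 1/1 ✓
(6,5)S 2/2 ✓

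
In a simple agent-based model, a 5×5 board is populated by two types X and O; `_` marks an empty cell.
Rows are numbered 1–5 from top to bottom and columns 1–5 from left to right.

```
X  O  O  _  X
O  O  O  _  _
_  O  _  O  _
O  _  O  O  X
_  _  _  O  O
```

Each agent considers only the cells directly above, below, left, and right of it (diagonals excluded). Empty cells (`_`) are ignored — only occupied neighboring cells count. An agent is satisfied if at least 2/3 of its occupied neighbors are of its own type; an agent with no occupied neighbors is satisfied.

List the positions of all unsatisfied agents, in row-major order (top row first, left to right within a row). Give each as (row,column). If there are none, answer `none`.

(1,1)X 0/2 not
(1,2)O 2/3 satisfied
(1,3)O 2/2 satisfied
(1,5)X 0/0 satisfied
(2,1)O 1/2 not
(2,2)O 4/4 satisfied
(2,3)O 2/2 satisfied
(3,2)O 1/1 satisfied
(3,4)O 1/1 satisfied
(4,1)O 0/0 satisfied
(4,3)O 1/1 satisfied
(4,4)O 3/4 satisfied
(4,5)X 0/2 not
(5,4)O 2/2 satisfied
(5,5)O 1/2 not

(1,1), (2,1), (4,5), (5,5)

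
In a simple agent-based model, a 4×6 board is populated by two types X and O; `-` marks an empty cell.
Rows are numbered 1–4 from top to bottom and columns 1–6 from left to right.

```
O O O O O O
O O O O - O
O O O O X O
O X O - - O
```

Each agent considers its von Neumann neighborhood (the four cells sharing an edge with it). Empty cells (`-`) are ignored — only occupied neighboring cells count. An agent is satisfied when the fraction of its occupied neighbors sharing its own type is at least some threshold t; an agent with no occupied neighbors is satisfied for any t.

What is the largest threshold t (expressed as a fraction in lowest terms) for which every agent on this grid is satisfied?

0/1

Row 1: (1,1)O 2/2 · (1,2)O 3/3 · (1,3)O 3/3 · (1,4)O 3/3 · (1,5)O 2/2 · (1,6)O 2/2
Row 2: (2,1)O 3/3 · (2,2)O 4/4 · (2,3)O 4/4 · (2,4)O 3/3 · (2,6)O 2/2
Row 3: (3,1)O 3/3 · (3,2)O 3/4 · (3,3)O 4/4 · (3,4)O 2/3 · (3,5)X 0/2 · (3,6)O 2/3
Row 4: (4,1)O 1/2 · (4,2)X 0/3 · (4,3)O 1/2 · (4,6)O 1/1
The smallest same-type fraction is 0/2 at (3,5), which reduces to 0/1. Any threshold above that leaves this agent unsatisfied.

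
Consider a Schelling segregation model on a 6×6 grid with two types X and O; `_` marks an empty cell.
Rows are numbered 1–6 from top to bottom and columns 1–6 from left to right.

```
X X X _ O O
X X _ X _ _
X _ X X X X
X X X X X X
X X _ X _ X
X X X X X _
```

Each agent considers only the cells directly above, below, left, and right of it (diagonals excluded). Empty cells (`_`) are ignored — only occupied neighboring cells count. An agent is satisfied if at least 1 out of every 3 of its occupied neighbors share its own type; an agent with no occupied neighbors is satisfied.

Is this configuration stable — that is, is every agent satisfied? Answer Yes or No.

(1,1)X 2/2 satisfied
(1,2)X 3/3 satisfied
(1,3)X 1/1 satisfied
(1,5)O 1/1 satisfied
(1,6)O 1/1 satisfied
(2,1)X 3/3 satisfied
(2,2)X 2/2 satisfied
(2,4)X 1/1 satisfied
(3,1)X 2/2 satisfied
(3,3)X 2/2 satisfied
(3,4)X 4/4 satisfied
(3,5)X 3/3 satisfied
(3,6)X 2/2 satisfied
(4,1)X 3/3 satisfied
(4,2)X 3/3 satisfied
(4,3)X 3/3 satisfied
(4,4)X 4/4 satisfied
(4,5)X 3/3 satisfied
(4,6)X 3/3 satisfied
(5,1)X 3/3 satisfied
(5,2)X 3/3 satisfied
(5,4)X 2/2 satisfied
(5,6)X 1/1 satisfied
(6,1)X 2/2 satisfied
(6,2)X 3/3 satisfied
(6,3)X 2/2 satisfied
(6,4)X 3/3 satisfied
(6,5)X 1/1 satisfied
All meet the threshold, so the configuration is stable.

Yes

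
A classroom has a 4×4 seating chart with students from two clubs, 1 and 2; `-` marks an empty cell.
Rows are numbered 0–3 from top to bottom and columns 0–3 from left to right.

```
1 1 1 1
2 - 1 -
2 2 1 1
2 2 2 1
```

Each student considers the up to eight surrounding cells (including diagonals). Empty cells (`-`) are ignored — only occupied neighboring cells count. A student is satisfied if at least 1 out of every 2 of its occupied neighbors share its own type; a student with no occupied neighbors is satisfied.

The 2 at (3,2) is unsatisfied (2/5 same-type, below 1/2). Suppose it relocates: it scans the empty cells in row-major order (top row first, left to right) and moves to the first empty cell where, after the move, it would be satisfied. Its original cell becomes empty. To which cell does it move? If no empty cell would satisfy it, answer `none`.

none

Vacating (3,2). Empty cells in order:
  (1,1): 3/8 same-type → still unsatisfied.
  (1,3): 0/5 same-type → still unsatisfied.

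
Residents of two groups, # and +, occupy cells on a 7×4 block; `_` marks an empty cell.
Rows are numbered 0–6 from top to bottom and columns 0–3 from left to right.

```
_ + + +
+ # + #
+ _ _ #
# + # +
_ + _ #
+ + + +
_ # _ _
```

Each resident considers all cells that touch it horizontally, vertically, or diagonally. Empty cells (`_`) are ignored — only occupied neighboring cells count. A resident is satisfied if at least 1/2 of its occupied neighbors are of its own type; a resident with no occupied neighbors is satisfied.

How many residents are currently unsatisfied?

Row 0: (0,1)+ 3/4 ✓ · (0,2)+ 3/5 ✓ · (0,3)+ 2/3 ✓
Row 1: (1,0)+ 2/3 ✓ · (1,1)# 0/5 ✗ · (1,2)+ 3/6 ✓ · (1,3)# 1/4 ✗
Row 2: (2,0)+ 2/4 ✓ · (2,3)# 2/4 ✓
Row 3: (3,0)# 0/3 ✗ · (3,1)+ 2/4 ✓ · (3,2)# 2/5 ✗ · (3,3)+ 0/3 ✗
Row 4: (4,1)+ 4/6 ✓ · (4,3)# 1/4 ✗
Row 5: (5,0)+ 2/3 ✓ · (5,1)+ 3/4 ✓ · (5,2)+ 3/5 ✓ · (5,3)+ 1/2 ✓
Row 6: (6,1)# 0/3 ✗
Unsatisfied: (1,1), (1,3), (3,0), (3,2), (3,3), (4,3), (6,1) — 7 in total.

7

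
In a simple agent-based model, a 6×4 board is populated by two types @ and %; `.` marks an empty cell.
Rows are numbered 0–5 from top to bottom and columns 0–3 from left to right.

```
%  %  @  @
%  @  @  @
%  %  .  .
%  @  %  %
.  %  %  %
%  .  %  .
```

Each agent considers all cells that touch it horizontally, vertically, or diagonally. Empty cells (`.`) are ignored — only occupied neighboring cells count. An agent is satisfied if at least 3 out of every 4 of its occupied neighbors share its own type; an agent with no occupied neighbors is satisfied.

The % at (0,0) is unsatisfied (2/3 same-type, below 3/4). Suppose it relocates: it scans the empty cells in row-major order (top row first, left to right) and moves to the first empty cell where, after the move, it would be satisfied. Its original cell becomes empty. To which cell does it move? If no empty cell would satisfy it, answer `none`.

Vacating (0,0). Empty cells in order:
  (2,2): 3/7 same-type → still unsatisfied.
  (2,3): 2/4 same-type → still unsatisfied.
  (4,0): 3/4 same-type → satisfied — stop here.

(4,0)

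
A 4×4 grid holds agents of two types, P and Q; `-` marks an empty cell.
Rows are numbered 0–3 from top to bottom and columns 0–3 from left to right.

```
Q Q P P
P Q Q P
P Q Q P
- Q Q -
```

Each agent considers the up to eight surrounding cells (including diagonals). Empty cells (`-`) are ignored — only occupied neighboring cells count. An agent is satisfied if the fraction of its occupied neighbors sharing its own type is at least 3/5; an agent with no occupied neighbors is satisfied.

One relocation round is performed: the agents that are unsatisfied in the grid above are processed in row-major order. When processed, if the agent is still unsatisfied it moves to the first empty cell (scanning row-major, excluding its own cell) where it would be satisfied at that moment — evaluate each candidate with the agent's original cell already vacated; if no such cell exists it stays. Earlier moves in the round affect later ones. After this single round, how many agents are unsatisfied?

6

Initially unsatisfied (in order): (0,2), (1,0), (1,2), (2,0), (2,3).
  (0,2): no empty cell satisfies it; stays.
  (1,0): no empty cell satisfies it; stays.
  (1,2) → (3,0).
  (2,0): no empty cell satisfies it; stays.
  (2,3): no empty cell satisfies it; stays.
Resulting grid:
Q Q P P
P Q - P
P Q Q P
Q Q Q -
Unsatisfied now: (0,1), (0,2), (1,0), (1,1), (2,0), (2,3).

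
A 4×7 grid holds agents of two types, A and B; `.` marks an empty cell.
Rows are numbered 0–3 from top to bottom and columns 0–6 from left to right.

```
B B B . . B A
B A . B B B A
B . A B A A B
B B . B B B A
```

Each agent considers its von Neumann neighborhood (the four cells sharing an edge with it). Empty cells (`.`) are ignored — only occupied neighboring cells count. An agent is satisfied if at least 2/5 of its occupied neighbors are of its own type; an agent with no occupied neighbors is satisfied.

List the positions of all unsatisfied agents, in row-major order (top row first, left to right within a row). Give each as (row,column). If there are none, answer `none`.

(1,1), (1,6), (2,2), (2,4), (2,5), (2,6), (3,5), (3,6)

Row 0: (0,0)B 2/2 ✓ · (0,1)B 2/3 ✓ · (0,2)B 1/1 ✓ · (0,5)B 1/2 ✓ · (0,6)A 1/2 ✓
Row 1: (1,0)B 2/3 ✓ · (1,1)A 0/2 ✗ · (1,3)B 2/2 ✓ · (1,4)B 2/3 ✓ · (1,5)B 2/4 ✓ · (1,6)A 1/3 ✗
Row 2: (2,0)B 2/2 ✓ · (2,2)A 0/1 ✗ · (2,3)B 2/4 ✓ · (2,4)A 1/4 ✗ · (2,5)A 1/4 ✗ · (2,6)B 0/3 ✗
Row 3: (3,0)B 2/2 ✓ · (3,1)B 1/1 ✓ · (3,3)B 2/2 ✓ · (3,4)B 2/3 ✓ · (3,5)B 1/3 ✗ · (3,6)A 0/2 ✗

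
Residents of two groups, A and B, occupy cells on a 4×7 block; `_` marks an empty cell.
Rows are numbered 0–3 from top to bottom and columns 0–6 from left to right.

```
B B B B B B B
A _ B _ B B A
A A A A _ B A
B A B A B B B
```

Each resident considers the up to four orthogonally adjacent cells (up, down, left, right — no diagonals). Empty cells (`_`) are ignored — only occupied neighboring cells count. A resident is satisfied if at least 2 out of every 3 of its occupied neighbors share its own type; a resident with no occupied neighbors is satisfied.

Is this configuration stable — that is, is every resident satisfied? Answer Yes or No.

Row 0: (0,0)B 1/2 not · (0,1)B 2/2 satisfied · (0,2)B 3/3 satisfied · (0,3)B 2/2 satisfied · (0,4)B 3/3 satisfied · (0,5)B 3/3 satisfied · (0,6)B 1/2 not
Row 1: (1,0)A 1/2 not · (1,2)B 1/2 not · (1,4)B 2/2 satisfied · (1,5)B 3/4 satisfied · (1,6)A 1/3 not
Row 2: (2,0)A 2/3 satisfied · (2,1)A 3/3 satisfied · (2,2)A 2/4 not · (2,3)A 2/2 satisfied · (2,5)B 2/3 satisfied · (2,6)A 1/3 not
Row 3: (3,0)B 0/2 not · (3,1)A 1/3 not · (3,2)B 0/3 not · (3,3)A 1/3 not · (3,4)B 1/2 not · (3,5)B 3/3 satisfied · (3,6)B 1/2 not
For instance (0,0) has only 1/2 same-type neighbors, below 2/3.

No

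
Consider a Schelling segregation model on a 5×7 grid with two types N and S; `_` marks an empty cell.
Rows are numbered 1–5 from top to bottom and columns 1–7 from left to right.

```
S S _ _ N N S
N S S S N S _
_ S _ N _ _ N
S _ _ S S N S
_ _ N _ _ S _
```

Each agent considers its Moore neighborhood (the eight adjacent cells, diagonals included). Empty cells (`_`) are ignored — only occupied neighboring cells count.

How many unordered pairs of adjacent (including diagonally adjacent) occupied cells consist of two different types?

20

Scan each occupied cell's neighbors to the right and below (and the two forward diagonals) so each pair is counted once.
Row 1: S(1,1)–S(1,2)= S(1,1)–N(2,1)≠ S(1,1)–S(2,2)= S(1,2)–S(2,2)= S(1,2)–S(2,3)= S(1,2)–N(2,1)≠ N(1,5)–N(1,6)= N(1,5)–N(2,5)= N(1,5)–S(2,6)≠ N(1,5)–S(2,4)≠ N(1,6)–S(1,7)≠ N(1,6)–S(2,6)≠ N(1,6)–N(2,5)= S(1,7)–S(2,6)=  → 6/14 unlike.
Row 2: N(2,1)–S(2,2)≠ N(2,1)–S(3,2)≠ S(2,2)–S(2,3)= S(2,2)–S(3,2)= S(2,3)–S(2,4)= S(2,3)–N(3,4)≠ S(2,3)–S(3,2)= S(2,4)–N(2,5)≠ S(2,4)–N(3,4)≠ N(2,5)–S(2,6)≠ N(2,5)–N(3,4)= S(2,6)–N(3,7)≠  → 7/12 unlike.
Row 3: S(3,2)–S(4,1)= N(3,4)–S(4,4)≠ N(3,4)–S(4,5)≠ N(3,7)–S(4,7)≠ N(3,7)–N(4,6)=  → 3/5 unlike.
Row 4: S(4,4)–S(4,5)= S(4,4)–N(5,3)≠ S(4,5)–N(4,6)≠ S(4,5)–S(5,6)= N(4,6)–S(4,7)≠ N(4,6)–S(5,6)≠ S(4,7)–S(5,6)=  → 4/7 unlike.
Total adjacent occupied pairs: 38; unlike-type pairs: 20.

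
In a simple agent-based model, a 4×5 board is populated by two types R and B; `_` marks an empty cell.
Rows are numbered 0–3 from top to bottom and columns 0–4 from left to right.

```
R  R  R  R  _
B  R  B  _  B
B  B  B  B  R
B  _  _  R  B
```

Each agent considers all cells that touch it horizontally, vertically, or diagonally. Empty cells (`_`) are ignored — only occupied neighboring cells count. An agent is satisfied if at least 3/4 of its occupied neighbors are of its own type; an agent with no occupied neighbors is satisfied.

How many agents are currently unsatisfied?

Row 0: (0,0)R 2/3 unhappy · (0,1)R 3/5 unhappy · (0,2)R 3/4 ok · (0,3)R 1/3 unhappy
Row 1: (1,0)B 2/5 unhappy · (1,1)R 3/8 unhappy · (1,2)B 3/7 unhappy · (1,4)B 1/3 unhappy
Row 2: (2,0)B 3/4 ok · (2,1)B 5/6 ok · (2,2)B 3/5 unhappy · (2,3)B 4/6 unhappy · (2,4)R 1/4 unhappy
Row 3: (3,0)B 2/2 ok · (3,3)R 1/4 unhappy · (3,4)B 1/3 unhappy
Unsatisfied: (0,0), (0,1), (0,3), (1,0), (1,1), (1,2), (1,4), (2,2), (2,3), (2,4), (3,3), (3,4) — 12 in total.

12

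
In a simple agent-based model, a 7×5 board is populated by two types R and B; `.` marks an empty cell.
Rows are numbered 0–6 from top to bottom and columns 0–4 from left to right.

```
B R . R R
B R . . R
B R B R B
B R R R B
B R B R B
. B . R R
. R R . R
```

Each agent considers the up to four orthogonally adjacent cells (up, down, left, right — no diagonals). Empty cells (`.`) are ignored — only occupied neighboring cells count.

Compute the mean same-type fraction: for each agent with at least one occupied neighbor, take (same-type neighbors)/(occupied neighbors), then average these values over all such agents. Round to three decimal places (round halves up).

0.563

Row 0: (0,0)B 1/2 · (0,1)R 1/2 · (0,3)R 1/1 · (0,4)R 2/2
Row 1: (1,0)B 2/3 · (1,1)R 2/3 · (1,4)R 1/2
Row 2: (2,0)B 2/3 · (2,1)R 2/4 · (2,2)B 0/3 · (2,3)R 1/3 · (2,4)B 1/3
Row 3: (3,0)B 2/3 · (3,1)R 3/4 · (3,2)R 2/4 · (3,3)R 3/4 · (3,4)B 2/3
Row 4: (4,0)B 1/2 · (4,1)R 1/4 · (4,2)B 0/3 · (4,3)R 2/4 · (4,4)B 1/3
Row 5: (5,1)B 0/2 · (5,3)R 2/2 · (5,4)R 2/3
Row 6: (6,1)R 1/2 · (6,2)R 1/1 · (6,4)R 1/1
Sum over 28 agents: 1/2 + 1/2 + 1/1 + 2/2 + 2/3 + 2/3 + 1/2 + 2/3 + 2/4 + 0/3 + 1/3 + 1/3 + 2/3 + 3/4 + 2/4 + 3/4 + 2/3 + 1/2 + 1/4 + 0/3 + 2/4 + 1/3 + 0/2 + 2/2 + 2/3 + 1/2 + 1/1 + 1/1 = 63/4; mean = 63/4 ÷ 28 = 9/16 = 0.5625 → 0.563.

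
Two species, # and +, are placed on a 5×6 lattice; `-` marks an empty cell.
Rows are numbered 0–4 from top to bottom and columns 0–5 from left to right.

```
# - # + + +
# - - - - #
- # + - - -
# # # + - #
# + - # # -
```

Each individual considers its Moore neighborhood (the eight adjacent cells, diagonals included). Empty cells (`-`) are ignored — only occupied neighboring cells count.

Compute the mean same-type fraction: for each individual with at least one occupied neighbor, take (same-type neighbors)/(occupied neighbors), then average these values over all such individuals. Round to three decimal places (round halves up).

Row 0: (0,0)# 1/1 · (0,2)# 0/1 · (0,3)+ 1/2 · (0,4)+ 2/3 · (0,5)+ 1/2
Row 1: (1,0)# 2/2 · (1,5)# 0/2
Row 2: (2,1)# 4/5 · (2,2)+ 1/4
Row 3: (3,0)# 3/4 · (3,1)# 4/6 · (3,2)# 3/6 · (3,3)+ 1/4 · (3,5)# 1/1
Row 4: (4,0)# 2/3 · (4,1)+ 0/4 · (4,3)# 2/3 · (4,4)# 2/3
Sum over 18 individuals: 1/1 + 0/1 + 1/2 + 2/3 + 1/2 + 2/2 + 0/2 + 4/5 + 1/4 + 3/4 + 4/6 + 3/6 + 1/4 + 1/1 + 2/3 + 0/4 + 2/3 + 2/3 = 593/60; mean = 593/60 ÷ 18 = 593/1080 = 0.549074… → 0.549.

0.549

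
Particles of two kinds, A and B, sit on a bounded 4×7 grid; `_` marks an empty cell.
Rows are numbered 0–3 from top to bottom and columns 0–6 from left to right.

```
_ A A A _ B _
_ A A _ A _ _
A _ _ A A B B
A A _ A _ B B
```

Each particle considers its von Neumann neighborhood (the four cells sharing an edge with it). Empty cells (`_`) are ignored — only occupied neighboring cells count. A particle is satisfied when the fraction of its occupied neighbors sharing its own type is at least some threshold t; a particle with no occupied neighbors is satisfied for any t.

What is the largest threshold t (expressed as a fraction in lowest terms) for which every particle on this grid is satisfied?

2/3

Row 0: (0,1)A 2/2 · (0,2)A 3/3 · (0,3)A 1/1 · (0,5)B — no occupied neighbors
Row 1: (1,1)A 2/2 · (1,2)A 2/2 · (1,4)A 1/1
Row 2: (2,0)A 1/1 · (2,3)A 2/2 · (2,4)A 2/3 · (2,5)B 2/3 · (2,6)B 2/2
Row 3: (3,0)A 2/2 · (3,1)A 1/1 · (3,3)A 1/1 · (3,5)B 2/2 · (3,6)B 2/2
The smallest same-type fraction is 2/3 at (2,4), which reduces to 2/3. Any threshold above that leaves this particle unsatisfied.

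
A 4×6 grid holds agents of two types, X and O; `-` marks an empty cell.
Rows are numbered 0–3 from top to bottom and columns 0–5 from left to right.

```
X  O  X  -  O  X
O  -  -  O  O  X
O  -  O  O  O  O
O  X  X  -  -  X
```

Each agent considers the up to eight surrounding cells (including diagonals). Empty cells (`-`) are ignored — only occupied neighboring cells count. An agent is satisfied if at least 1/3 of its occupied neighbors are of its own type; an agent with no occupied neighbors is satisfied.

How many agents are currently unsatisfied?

5

(0,0)X 0/2 not
(0,1)O 1/3 satisfied
(0,2)X 0/2 not
(0,4)O 2/4 satisfied
(0,5)X 1/3 satisfied
(1,0)O 2/3 satisfied
(1,3)O 5/6 satisfied
(1,4)O 5/7 satisfied
(1,5)X 1/5 not
(2,0)O 2/3 satisfied
(2,2)O 2/4 satisfied
(2,3)O 4/5 satisfied
(2,4)O 4/6 satisfied
(2,5)O 2/4 satisfied
(3,0)O 1/2 satisfied
(3,1)X 1/4 not
(3,2)X 1/3 satisfied
(3,5)X 0/2 not
Unsatisfied: (0,0), (0,2), (1,5), (3,1), (3,5) — 5 in total.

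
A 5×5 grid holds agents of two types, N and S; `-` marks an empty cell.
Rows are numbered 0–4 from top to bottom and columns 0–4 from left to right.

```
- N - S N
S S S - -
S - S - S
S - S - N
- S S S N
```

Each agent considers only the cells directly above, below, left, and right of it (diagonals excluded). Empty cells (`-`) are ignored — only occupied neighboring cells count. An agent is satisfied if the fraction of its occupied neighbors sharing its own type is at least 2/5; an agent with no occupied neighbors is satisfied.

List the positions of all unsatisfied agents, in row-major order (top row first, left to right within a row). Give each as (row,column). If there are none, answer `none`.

(0,1)N 0/1 unhappy
(0,3)S 0/1 unhappy
(0,4)N 0/1 unhappy
(1,0)S 2/2 ok
(1,1)S 2/3 ok
(1,2)S 2/2 ok
(2,0)S 2/2 ok
(2,2)S 2/2 ok
(2,4)S 0/1 unhappy
(3,0)S 1/1 ok
(3,2)S 2/2 ok
(3,4)N 1/2 ok
(4,1)S 1/1 ok
(4,2)S 3/3 ok
(4,3)S 1/2 ok
(4,4)N 1/2 ok

(0,1), (0,3), (0,4), (2,4)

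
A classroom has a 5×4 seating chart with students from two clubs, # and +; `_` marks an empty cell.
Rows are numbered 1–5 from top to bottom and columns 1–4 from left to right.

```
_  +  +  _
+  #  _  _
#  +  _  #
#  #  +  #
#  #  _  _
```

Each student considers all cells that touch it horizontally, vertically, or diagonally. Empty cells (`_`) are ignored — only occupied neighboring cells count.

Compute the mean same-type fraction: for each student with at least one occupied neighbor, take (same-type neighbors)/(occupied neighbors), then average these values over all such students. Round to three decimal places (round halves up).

0.555

Row 1: (1,2)+ 2/3 · (1,3)+ 1/2
Row 2: (2,1)+ 2/4 · (2,2)# 1/5
Row 3: (3,1)# 3/5 · (3,2)+ 2/6 · (3,4)# 1/2
Row 4: (4,1)# 4/5 · (4,2)# 4/6 · (4,3)+ 1/5 · (4,4)# 1/2
Row 5: (5,1)# 3/3 · (5,2)# 3/4
Sum over 13 students: 2/3 + 1/2 + 2/4 + 1/5 + 3/5 + 2/6 + 1/2 + 4/5 + 4/6 + 1/5 + 1/2 + 3/3 + 3/4 = 433/60; mean = 433/60 ÷ 13 = 433/780 = 0.555128… → 0.555.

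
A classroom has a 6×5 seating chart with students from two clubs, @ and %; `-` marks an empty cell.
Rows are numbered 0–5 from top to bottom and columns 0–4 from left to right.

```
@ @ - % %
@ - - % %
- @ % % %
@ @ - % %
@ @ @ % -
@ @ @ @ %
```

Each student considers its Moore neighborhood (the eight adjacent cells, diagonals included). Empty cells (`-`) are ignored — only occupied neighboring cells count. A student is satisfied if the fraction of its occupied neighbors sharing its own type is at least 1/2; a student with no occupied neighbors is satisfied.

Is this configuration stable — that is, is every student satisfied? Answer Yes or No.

Yes

Row 0: (0,0)@ 2/2 satisfied · (0,1)@ 2/2 satisfied · (0,3)% 3/3 satisfied · (0,4)% 3/3 satisfied
Row 1: (1,0)@ 3/3 satisfied · (1,3)% 6/6 satisfied · (1,4)% 5/5 satisfied
Row 2: (2,1)@ 3/4 satisfied · (2,2)% 3/5 satisfied · (2,3)% 6/6 satisfied · (2,4)% 5/5 satisfied
Row 3: (3,0)@ 4/4 satisfied · (3,1)@ 5/6 satisfied · (3,3)% 5/6 satisfied · (3,4)% 4/4 satisfied
Row 4: (4,0)@ 5/5 satisfied · (4,1)@ 7/7 satisfied · (4,2)@ 5/7 satisfied · (4,3)% 3/6 satisfied
Row 5: (5,0)@ 3/3 satisfied · (5,1)@ 5/5 satisfied · (5,2)@ 4/5 satisfied · (5,3)@ 2/4 satisfied · (5,4)% 1/2 satisfied
All meet the threshold, so the configuration is stable.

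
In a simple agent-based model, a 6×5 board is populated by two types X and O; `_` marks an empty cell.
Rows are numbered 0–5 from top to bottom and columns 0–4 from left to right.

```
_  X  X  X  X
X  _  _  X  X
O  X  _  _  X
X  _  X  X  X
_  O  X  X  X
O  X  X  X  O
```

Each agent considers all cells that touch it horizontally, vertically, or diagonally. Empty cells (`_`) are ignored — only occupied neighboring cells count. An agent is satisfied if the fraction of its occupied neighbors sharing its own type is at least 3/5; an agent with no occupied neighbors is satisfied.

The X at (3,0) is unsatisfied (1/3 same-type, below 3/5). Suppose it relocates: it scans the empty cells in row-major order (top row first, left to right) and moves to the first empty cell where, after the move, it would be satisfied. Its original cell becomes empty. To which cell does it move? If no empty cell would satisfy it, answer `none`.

Vacating (3,0). Empty cells in order:
  (0,0): 2/2 same-type → satisfied — stop here.

(0,0)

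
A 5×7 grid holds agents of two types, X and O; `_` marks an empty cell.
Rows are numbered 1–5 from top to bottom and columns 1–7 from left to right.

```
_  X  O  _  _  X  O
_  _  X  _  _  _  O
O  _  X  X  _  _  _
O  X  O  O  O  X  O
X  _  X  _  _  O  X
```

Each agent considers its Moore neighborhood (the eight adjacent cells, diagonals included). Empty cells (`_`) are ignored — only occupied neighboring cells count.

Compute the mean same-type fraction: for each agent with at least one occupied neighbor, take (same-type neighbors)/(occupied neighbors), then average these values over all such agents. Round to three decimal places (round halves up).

0.397

Row 1: (1,2)X 1/2 · (1,3)O 0/2 · (1,6)X 0/2 · (1,7)O 1/2
Row 2: (2,3)X 3/4 · (2,7)O 1/2
Row 3: (3,1)O 1/2 · (3,3)X 3/5 · (3,4)X 2/5
Row 4: (4,1)O 1/3 · (4,2)X 3/6 · (4,3)O 1/5 · (4,4)O 2/5 · (4,5)O 2/4 · (4,6)X 1/4 · (4,7)O 1/3
Row 5: (5,1)X 1/2 · (5,3)X 1/3 · (5,6)O 2/4 · (5,7)X 1/3
Sum over 20 agents: 1/2 + 0/2 + 0/2 + 1/2 + 3/4 + 1/2 + 1/2 + 3/5 + 2/5 + 1/3 + 3/6 + 1/5 + 2/5 + 2/4 + 1/4 + 1/3 + 1/2 + 1/3 + 2/4 + 1/3 = 119/15; mean = 119/15 ÷ 20 = 119/300 = 0.396666… → 0.397.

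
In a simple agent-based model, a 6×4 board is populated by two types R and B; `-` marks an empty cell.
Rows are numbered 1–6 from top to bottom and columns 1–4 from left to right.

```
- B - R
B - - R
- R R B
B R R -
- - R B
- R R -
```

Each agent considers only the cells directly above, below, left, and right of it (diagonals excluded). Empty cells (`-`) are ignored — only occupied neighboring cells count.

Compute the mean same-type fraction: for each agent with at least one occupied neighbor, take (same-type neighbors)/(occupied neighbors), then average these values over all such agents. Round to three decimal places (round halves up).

(1,2)B — no occupied neighbors
(1,4)R 1/1
(2,1)B — no occupied neighbors
(2,4)R 1/2
(3,2)R 2/2
(3,3)R 2/3
(3,4)B 0/2
(4,1)B 0/1
(4,2)R 2/3
(4,3)R 3/3
(5,3)R 2/3
(5,4)B 0/1
(6,2)R 1/1
(6,3)R 2/2
Sum over 12 agents: 1/1 + 1/2 + 2/2 + 2/3 + 0/2 + 0/1 + 2/3 + 3/3 + 2/3 + 0/1 + 1/1 + 2/2 = 15/2; mean = 15/2 ÷ 12 = 5/8 = 0.625 → 0.625.

0.625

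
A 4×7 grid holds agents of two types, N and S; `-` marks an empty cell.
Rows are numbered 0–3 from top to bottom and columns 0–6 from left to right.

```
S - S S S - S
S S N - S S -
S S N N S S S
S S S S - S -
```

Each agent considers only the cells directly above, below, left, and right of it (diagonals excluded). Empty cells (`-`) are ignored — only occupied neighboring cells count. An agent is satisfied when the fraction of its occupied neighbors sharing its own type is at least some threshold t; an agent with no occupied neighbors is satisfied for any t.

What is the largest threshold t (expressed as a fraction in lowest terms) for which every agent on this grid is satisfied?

1/3

(0,0)S 1/1
(0,2)S 1/2
(0,3)S 2/2
(0,4)S 2/2
(0,6)S — no occupied neighbors
(1,0)S 3/3
(1,1)S 2/3
(1,2)N 1/3
(1,4)S 3/3
(1,5)S 2/2
(2,0)S 3/3
(2,1)S 3/4
(2,2)N 2/4
(2,3)N 1/3
(2,4)S 2/3
(2,5)S 4/4
(2,6)S 1/1
(3,0)S 2/2
(3,1)S 3/3
(3,2)S 2/3
(3,3)S 1/2
(3,5)S 1/1
The smallest same-type fraction is 1/3 at (1,2), which reduces to 1/3. Any threshold above that leaves this agent unsatisfied.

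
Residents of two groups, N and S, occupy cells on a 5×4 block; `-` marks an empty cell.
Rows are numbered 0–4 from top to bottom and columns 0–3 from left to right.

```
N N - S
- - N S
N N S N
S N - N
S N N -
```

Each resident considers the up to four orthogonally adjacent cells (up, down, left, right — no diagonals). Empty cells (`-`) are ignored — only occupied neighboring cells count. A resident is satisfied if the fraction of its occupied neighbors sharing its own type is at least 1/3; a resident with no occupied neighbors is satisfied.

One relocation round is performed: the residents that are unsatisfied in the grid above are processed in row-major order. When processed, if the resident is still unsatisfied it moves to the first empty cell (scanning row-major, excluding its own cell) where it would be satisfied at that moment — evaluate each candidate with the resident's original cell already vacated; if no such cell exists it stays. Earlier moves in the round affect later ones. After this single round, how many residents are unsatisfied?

0

Initially unsatisfied (in order): (1,2), (2,2).
  (1,2) → (0,2).
  (2,2) → (1,2).
Resulting grid:
N N N S
- - S S
N N - N
S N - N
S N N -
All satisfied now.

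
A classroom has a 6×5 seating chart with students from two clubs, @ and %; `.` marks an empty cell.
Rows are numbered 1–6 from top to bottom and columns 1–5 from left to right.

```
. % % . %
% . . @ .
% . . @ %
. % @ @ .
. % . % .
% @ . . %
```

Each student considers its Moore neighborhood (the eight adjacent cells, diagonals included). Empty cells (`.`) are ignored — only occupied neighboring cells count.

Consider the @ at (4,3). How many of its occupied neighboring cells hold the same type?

2

Occupied neighbors of (4,3): (3,4)=@, (4,2)=%, (4,4)=@, (5,2)=%, (5,4)=%.
Same type (@): 2 of 5.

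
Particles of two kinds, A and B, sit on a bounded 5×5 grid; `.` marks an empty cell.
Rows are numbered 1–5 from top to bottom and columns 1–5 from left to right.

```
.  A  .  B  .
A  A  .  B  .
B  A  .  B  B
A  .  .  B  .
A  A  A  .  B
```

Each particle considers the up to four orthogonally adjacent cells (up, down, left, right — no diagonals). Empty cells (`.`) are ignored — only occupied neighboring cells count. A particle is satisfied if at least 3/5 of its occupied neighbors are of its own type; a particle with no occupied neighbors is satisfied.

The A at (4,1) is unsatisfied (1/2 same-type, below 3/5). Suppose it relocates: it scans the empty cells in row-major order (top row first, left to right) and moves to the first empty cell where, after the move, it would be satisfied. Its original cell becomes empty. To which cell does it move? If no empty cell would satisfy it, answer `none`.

(1,1)

Vacating (4,1). Empty cells in order:
  (1,1): 2/2 same-type → satisfied — stop here.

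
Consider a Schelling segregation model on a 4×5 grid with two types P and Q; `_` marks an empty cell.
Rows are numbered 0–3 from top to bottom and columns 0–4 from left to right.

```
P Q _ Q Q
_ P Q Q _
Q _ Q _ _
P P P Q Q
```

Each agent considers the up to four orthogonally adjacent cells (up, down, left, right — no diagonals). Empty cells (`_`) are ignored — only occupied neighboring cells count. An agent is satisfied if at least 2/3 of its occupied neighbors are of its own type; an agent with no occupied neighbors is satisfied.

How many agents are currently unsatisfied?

(0,0)P 0/1 unhappy
(0,1)Q 0/2 unhappy
(0,3)Q 2/2 ok
(0,4)Q 1/1 ok
(1,1)P 0/2 unhappy
(1,2)Q 2/3 ok
(1,3)Q 2/2 ok
(2,0)Q 0/1 unhappy
(2,2)Q 1/2 unhappy
(3,0)P 1/2 unhappy
(3,1)P 2/2 ok
(3,2)P 1/3 unhappy
(3,3)Q 1/2 unhappy
(3,4)Q 1/1 ok
Unsatisfied: (0,0), (0,1), (1,1), (2,0), (2,2), (3,0), (3,2), (3,3) — 8 in total.

8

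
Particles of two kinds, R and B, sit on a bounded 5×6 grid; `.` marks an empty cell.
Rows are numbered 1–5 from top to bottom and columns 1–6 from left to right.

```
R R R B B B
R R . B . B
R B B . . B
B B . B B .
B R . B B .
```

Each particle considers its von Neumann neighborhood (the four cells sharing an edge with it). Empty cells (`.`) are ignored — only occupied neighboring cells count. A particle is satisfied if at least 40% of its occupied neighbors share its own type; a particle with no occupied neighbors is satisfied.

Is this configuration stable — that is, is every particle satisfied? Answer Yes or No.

No

Row 1: (1,1)R 2/2 ✓ · (1,2)R 3/3 ✓ · (1,3)R 1/2 ✓ · (1,4)B 2/3 ✓ · (1,5)B 2/2 ✓ · (1,6)B 2/2 ✓
Row 2: (2,1)R 3/3 ✓ · (2,2)R 2/3 ✓ · (2,4)B 1/1 ✓ · (2,6)B 2/2 ✓
Row 3: (3,1)R 1/3 ✗ · (3,2)B 2/4 ✓ · (3,3)B 1/1 ✓ · (3,6)B 1/1 ✓
Row 4: (4,1)B 2/3 ✓ · (4,2)B 2/3 ✓ · (4,4)B 2/2 ✓ · (4,5)B 2/2 ✓
Row 5: (5,1)B 1/2 ✓ · (5,2)R 0/2 ✗ · (5,4)B 2/2 ✓ · (5,5)B 2/2 ✓
For instance (3,1) has only 1/3 same-type neighbors, below 2/5.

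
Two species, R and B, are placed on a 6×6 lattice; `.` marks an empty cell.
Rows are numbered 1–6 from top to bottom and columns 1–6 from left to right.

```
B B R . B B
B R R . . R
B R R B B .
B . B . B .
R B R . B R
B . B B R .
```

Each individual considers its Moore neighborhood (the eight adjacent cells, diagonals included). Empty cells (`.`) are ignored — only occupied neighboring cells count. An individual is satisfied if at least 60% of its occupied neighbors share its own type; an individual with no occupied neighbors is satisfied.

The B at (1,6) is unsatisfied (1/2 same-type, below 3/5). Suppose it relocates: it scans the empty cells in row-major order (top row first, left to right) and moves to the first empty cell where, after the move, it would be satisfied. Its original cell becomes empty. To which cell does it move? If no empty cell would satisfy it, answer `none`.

(2,5)

Vacating (1,6). Empty cells in order:
  (1,4): 1/3 same-type → still unsatisfied.
  (2,4): 3/6 same-type → still unsatisfied.
  (2,5): 3/4 same-type → satisfied — stop here.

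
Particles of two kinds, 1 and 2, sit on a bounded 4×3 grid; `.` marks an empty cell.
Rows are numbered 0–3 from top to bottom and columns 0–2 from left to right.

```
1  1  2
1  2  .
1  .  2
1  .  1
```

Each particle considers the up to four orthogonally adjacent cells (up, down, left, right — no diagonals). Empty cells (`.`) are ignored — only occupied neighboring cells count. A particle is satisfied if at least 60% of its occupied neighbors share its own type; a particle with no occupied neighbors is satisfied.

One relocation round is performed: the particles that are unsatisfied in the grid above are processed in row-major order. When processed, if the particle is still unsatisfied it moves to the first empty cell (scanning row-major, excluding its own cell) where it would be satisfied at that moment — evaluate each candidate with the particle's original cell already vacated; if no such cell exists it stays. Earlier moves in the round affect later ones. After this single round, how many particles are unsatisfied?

1

Initially unsatisfied (in order): (0,1), (0,2), (1,1), (2,2), (3,2).
  (0,1) → (3,1).
  (0,2): now satisfied by earlier moves; stays.
  (1,1) → (1,2).
  (2,2): no empty cell satisfies it; stays.
  (3,2) → (2,1).
Resulting grid:
1 . 2
1 . 2
1 1 2
1 1 .
Unsatisfied now: (2,2).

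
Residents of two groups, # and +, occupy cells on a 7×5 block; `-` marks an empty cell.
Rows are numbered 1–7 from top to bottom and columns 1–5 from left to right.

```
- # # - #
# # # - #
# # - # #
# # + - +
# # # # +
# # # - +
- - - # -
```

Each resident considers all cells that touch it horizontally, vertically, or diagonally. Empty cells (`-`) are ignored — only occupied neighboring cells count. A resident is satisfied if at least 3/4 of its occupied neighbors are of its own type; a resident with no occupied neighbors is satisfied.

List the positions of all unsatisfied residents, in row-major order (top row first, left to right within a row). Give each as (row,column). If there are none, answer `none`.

(1,2)# 4/4 ok
(1,3)# 3/3 ok
(1,5)# 1/1 ok
(2,1)# 4/4 ok
(2,2)# 6/6 ok
(2,3)# 5/5 ok
(2,5)# 3/3 ok
(3,1)# 5/5 ok
(3,2)# 6/7 ok
(3,4)# 3/5 unhappy
(3,5)# 2/3 unhappy
(4,1)# 5/5 ok
(4,2)# 6/7 ok
(4,3)+ 0/6 unhappy
(4,5)+ 1/4 unhappy
(5,1)# 5/5 ok
(5,2)# 7/8 ok
(5,3)# 5/6 ok
(5,4)# 2/6 unhappy
(5,5)+ 2/3 unhappy
(6,1)# 3/3 ok
(6,2)# 5/5 ok
(6,3)# 5/5 ok
(6,5)+ 1/3 unhappy
(7,4)# 1/2 unhappy

(3,4), (3,5), (4,3), (4,5), (5,4), (5,5), (6,5), (7,4)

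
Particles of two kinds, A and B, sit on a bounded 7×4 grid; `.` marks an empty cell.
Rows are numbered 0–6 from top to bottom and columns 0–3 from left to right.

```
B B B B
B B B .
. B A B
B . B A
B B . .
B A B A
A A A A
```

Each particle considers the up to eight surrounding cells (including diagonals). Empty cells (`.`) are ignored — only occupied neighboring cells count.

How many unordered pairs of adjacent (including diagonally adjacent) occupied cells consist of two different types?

17

Scan each occupied cell's neighbors to the right and below (and the two forward diagonals) so each pair is counted once.
Row 0: B(0,0)–B(0,1)= B(0,0)–B(1,0)= B(0,0)–B(1,1)= B(0,1)–B(0,2)= B(0,1)–B(1,1)= B(0,1)–B(1,2)= B(0,1)–B(1,0)= B(0,2)–B(0,3)= B(0,2)–B(1,2)= B(0,2)–B(1,1)= B(0,3)–B(1,2)=  → 0/11 unlike.
Row 1: B(1,0)–B(1,1)= B(1,0)–B(2,1)= B(1,1)–B(1,2)= B(1,1)–B(2,1)= B(1,1)–A(2,2)≠ B(1,2)–A(2,2)≠ B(1,2)–B(2,3)= B(1,2)–B(2,1)=  → 2/8 unlike.
Row 2: B(2,1)–A(2,2)≠ B(2,1)–B(3,2)= B(2,1)–B(3,0)= A(2,2)–B(2,3)≠ A(2,2)–B(3,2)≠ A(2,2)–A(3,3)= B(2,3)–A(3,3)≠ B(2,3)–B(3,2)=  → 4/8 unlike.
Row 3: B(3,0)–B(4,0)= B(3,0)–B(4,1)= B(3,2)–A(3,3)≠ B(3,2)–B(4,1)=  → 1/4 unlike.
Row 4: B(4,0)–B(4,1)= B(4,0)–B(5,0)= B(4,0)–A(5,1)≠ B(4,1)–A(5,1)≠ B(4,1)–B(5,2)= B(4,1)–B(5,0)=  → 2/6 unlike.
Row 5: B(5,0)–A(5,1)≠ B(5,0)–A(6,0)≠ B(5,0)–A(6,1)≠ A(5,1)–B(5,2)≠ A(5,1)–A(6,1)= A(5,1)–A(6,2)= A(5,1)–A(6,0)= B(5,2)–A(5,3)≠ B(5,2)–A(6,2)≠ B(5,2)–A(6,3)≠ B(5,2)–A(6,1)≠ A(5,3)–A(6,3)= A(5,3)–A(6,2)=  → 8/13 unlike.
Row 6: A(6,0)–A(6,1)= A(6,1)–A(6,2)= A(6,2)–A(6,3)=  → 0/3 unlike.
Total adjacent occupied pairs: 53; unlike-type pairs: 17.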